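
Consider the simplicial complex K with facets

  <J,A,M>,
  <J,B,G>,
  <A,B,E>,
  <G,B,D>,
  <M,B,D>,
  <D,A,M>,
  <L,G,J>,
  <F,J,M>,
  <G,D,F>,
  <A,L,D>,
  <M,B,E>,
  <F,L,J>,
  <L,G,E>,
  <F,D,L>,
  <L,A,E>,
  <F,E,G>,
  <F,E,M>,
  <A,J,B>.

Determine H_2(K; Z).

Order the vertices as A < B < D < E < F < G < J < L < M. Listing each simplex with vertices in this order, K has dimension 2 with simplices:

  0-simplices (9): A, B, D, E, F, G, J, L, M
  1-simplices (27): AB, AD, AE, AJ, AL, AM, BD, BE, BG, BJ, BM, DF, DG, DL, DM, EF, EG, EL, EM, FG, FJ, FL, FM, GJ, GL, JL, JM
  2-simplices (18): ABE, ABJ, ADL, ADM, AEL, AJM, BDG, BDM, BEM, BGJ, DFG, DFL, EFG, EFM, EGL, FJL, FJM, GJL

giving chain groups C_0 ≅ Z^9, C_1 ≅ Z^27, C_2 ≅ Z^18.

The boundary map ∂_1: C_1 → C_0 sends each edge [p,q] (with p < q) to q − p. For instance
  ∂BG = G − B.
The 9×27 boundary matrix has rank 8 and Smith normal form diag(1,1,1,1,1,1,1,1).

Boundary ∂_2: C_2 → C_1 acts by ∂[p,q,r] = [q,r] − [p,r] + [p,q]. For instance
  ∂ABE = BE − AE + AB,
  ∂DFL = FL − DL + DF.
This gives a 27×18 integer matrix of rank 18; reducing to Smith normal form yields diagonal entries (1,1,1,1,1,1,1,1,1,1,1,1,1,1,1,1,1,2).

Computing H_k = (kernel of ∂_k) / (image of ∂_{k+1}):

  H_2: rank ker ∂_2 − rank ∂_3 = (18 − 18) − 0 = 0, and there is no ∂_3, so H_2 = 0.

H_2 = 0.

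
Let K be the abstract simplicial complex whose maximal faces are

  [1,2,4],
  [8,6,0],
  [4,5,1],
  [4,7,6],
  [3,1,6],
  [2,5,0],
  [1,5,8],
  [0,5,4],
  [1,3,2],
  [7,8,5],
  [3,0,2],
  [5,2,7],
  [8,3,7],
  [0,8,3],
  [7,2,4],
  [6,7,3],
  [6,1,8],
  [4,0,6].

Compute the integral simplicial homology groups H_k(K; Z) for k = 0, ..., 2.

Take the total order 0 < 1 < 2 < 3 < 4 < 5 < 6 < 7 < 8 on the vertex set. Then K (dimension 2) consists of the simplices:

  0-simplices (9): [0], [1], [2], [3], [4], [5], [6], [7], [8]
  1-simplices (27): (27 of them)
  2-simplices (18): [0,2,3], [0,2,5], [0,3,8], [0,4,5], [0,4,6], [0,6,8], [1,2,3], [1,2,4], [1,3,6], [1,4,5], [1,5,8], [1,6,8], [2,4,7], [2,5,7], [3,6,7], [3,7,8], [4,6,7], [5,7,8]

Hence C_0 ≅ Z^9, C_1 ≅ Z^27, C_2 ≅ Z^18.

The boundary map ∂_1: C_1 → C_0 sends each edge [p,q] (with p < q) to q − p. For instance
  ∂[0,2] = [2] − [0].
This gives a 9×27 integer matrix of rank 8; reducing to Smith normal form yields diagonal entries (1,1,1,1,1,1,1,1).

Boundary ∂_2: C_2 → C_1 sends each 2-simplex [p,q,r] to [q,r] − [p,r] + [p,q]. For instance
  ∂[0,4,6] = [4,6] − [0,6] + [0,4],
  ∂[1,2,4] = [2,4] − [1,4] + [1,2].
The 27×18 boundary matrix has rank 18 and Smith normal form diag(1,1,1,1,1,1,1,1,1,1,1,1,1,1,1,1,1,2).

Reading off H_k = ker ∂_k / im ∂_{k+1}:

  H_0: rank C_0 − rank ∂_1 = 9 − 8 = 1, and the invariant factors of ∂_1 are all 1, so H_0 = Z.
  H_1: rank ker ∂_1 − rank ∂_2 = (27 − 8) − 18 = 1, and ∂_2 has invariant factor 2 > 1, so H_1 = Z ⊕ Z/2Z.
  H_2: rank ker ∂_2 − rank ∂_3 = (18 − 18) − 0 = 0, and there is no ∂_3, so H_2 = 0.

H_0 ≅ Z,  H_1 ≅ Z ⊕ Z/2Z,  H_2 = 0.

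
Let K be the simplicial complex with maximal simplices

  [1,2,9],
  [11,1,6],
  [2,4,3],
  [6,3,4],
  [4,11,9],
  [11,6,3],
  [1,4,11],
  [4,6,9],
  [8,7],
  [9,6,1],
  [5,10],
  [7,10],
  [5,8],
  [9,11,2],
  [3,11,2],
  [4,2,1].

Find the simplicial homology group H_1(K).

Order the vertices as 1 < 2 < 3 < 4 < 5 < 6 < 7 < 8 < 9 < 10 < 11. Listing each simplex with vertices in this order, K has dimension 2 with simplices:

  0-simplices (11): [1], [2], [3], [4], [5], [6], [7], [8], [9], [10], [11]
  1-simplices (22): [1,2], [1,4], [1,6], [1,9], [1,11], [2,3], [2,4], [2,9], [2,11], [3,4], [3,6], [3,11], [4,6], [4,9], [4,11], [5,8], [5,10], [6,9], [6,11], [7,8], [7,10], [9,11]
  2-simplices (12): [1,2,4], [1,2,9], [1,4,11], [1,6,9], [1,6,11], [2,3,4], [2,3,11], [2,9,11], [3,4,6], [3,6,11], [4,6,9], [4,9,11]

so the chain groups are C_0 ≅ Z^11, C_1 ≅ Z^22, C_2 ≅ Z^12.

The boundary map ∂_1: C_1 → C_0 maps an edge to its endpoints' difference, ∂[p,q] = q − p.
The resulting 11×22 matrix has rank 9, and its Smith normal form has invariant factors (1,1,1,1,1,1,1,1,1).

Boundary ∂_2: C_2 → C_1 maps a triangle to the signed sum of its edges. For instance
  ∂[1,6,9] = [6,9] − [1,9] + [1,6],
  ∂[2,9,11] = [9,11] − [2,11] + [2,9].
This gives a 22×12 integer matrix of rank 12; reducing to Smith normal form yields diagonal entries (1,1,1,1,1,1,1,1,1,1,1,2).

Computing H_k = (kernel of ∂_k) / (image of ∂_{k+1}):

  H_1: rank ker ∂_1 − rank ∂_2 = (22 − 9) − 12 = 1, and ∂_2 has invariant factor 2 > 1, so H_1 = Z ⊕ Z/2Z.

H_1 = Z ⊕ Z/2Z.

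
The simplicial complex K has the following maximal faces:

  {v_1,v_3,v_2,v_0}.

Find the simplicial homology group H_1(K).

K has 4 vertices, 6 edges, 4 triangles, 1 3-simplex.
rank ∂_1 = 3, rank ∂_2 = 3 ⇒ b_1 = 6 − 3 − 3 = 0; all invariant factors of ∂_2 are 1 so no torsion. So H_1 = 0.

H_1 ≅ 0.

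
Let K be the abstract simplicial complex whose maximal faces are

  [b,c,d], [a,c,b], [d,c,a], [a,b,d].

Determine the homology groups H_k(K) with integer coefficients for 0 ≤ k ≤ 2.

H_0 = Z,  H_1 = 0,  H_2 = Z.

We work with the vertex ordering a < b < c < d. The simplices of K, each written with vertices in increasing order, are:

  0-simplices (4): a, b, c, d
  1-simplices (6): ab, ac, ad, bc, bd, cd
  2-simplices (4): abc, abd, acd, bcd

giving chain groups C_0 ≅ Z^4, C_1 ≅ Z^6, C_2 ≅ Z^4.

Boundary ∂_1: C_1 → C_0 maps an edge to its endpoints' difference, ∂[p,q] = q − p.
The 4×6 boundary matrix has rank 3 and Smith normal form diag(1,1,1).

The boundary map ∂_2: C_2 → C_1 acts by ∂[p,q,r] = [q,r] − [p,r] + [p,q]. For instance
  ∂acd = cd − ad + ac,
  ∂abc = bc − ac + ab.
This gives a 6×4 integer matrix of rank 3; reducing to Smith normal form yields diagonal entries (1,1,1).

Reading off H_k = ker ∂_k / im ∂_{k+1}:

  H_0: rank C_0 − rank ∂_1 = 4 − 3 = 1, and the invariant factors of ∂_1 are all 1, so H_0 = Z.
  H_1: rank ker ∂_1 − rank ∂_2 = (6 − 3) − 3 = 0, and the invariant factors of ∂_2 are all 1, so H_1 = 0.
  H_2: rank ker ∂_2 − rank ∂_3 = (4 − 3) − 0 = 1, and there is no ∂_3, so H_2 = Z.

(K is a triangulation of the 2-sphere S^2.)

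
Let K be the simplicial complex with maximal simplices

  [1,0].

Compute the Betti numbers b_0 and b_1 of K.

Take the total order 0 < 1 on the vertex set. Then K (dimension 1) consists of the simplices:

  0-simplices (2): [0], [1]
  1-simplices (1): [0,1]

so the chain groups are C_0 ≅ Z^2, C_1 ≅ Z^1.

The boundary map ∂_1: C_1 → C_0 sends each edge [p,q] (with p < q) to q − p. For instance
  ∂[0,1] = [1] − [0].
The 2×1 boundary matrix has rank 1 and Smith normal form diag(1).

From H_k ≅ ker(∂_k) / im(∂_{k+1}) we obtain:

  H_0: rank C_0 − rank ∂_1 = 2 − 1 = 1, and the invariant factors of ∂_1 are all 1, so H_0 = Z.
  H_1: rank ker ∂_1 − rank ∂_2 = (1 − 1) − 0 = 0, and there is no ∂_2, so H_1 = 0.

Hence the Betti numbers are b_0 = 1, b_1 = 0.

b_0 = 1, b_1 = 0.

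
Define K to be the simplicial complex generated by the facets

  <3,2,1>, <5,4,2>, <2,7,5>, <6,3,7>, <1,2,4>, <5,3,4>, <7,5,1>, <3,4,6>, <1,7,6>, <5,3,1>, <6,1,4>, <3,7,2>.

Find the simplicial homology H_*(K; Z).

Take the total order 1 < 2 < 3 < 4 < 5 < 6 < 7 on the vertex set. Then K (dimension 2) consists of the simplices:

  0-simplices (7): [1], [2], [3], [4], [5], [6], [7]
  1-simplices (18): [1,2], [1,3], [1,4], [1,5], [1,6], [1,7], [2,3], [2,4], [2,5], [2,7], [3,4], [3,5], [3,6], [3,7], [4,5], [4,6], [5,7], [6,7]
  2-simplices (12): [1,2,3], [1,2,4], [1,3,5], [1,4,6], [1,5,7], [1,6,7], [2,3,7], [2,4,5], [2,5,7], [3,4,5], [3,4,6], [3,6,7]

Hence C_0 ≅ Z^7, C_1 ≅ Z^18, C_2 ≅ Z^12.

Boundary ∂_1: C_1 → C_0 maps an edge to its endpoints' difference, ∂[p,q] = q − p. For instance
  ∂[4,6] = [6] − [4].
This gives a 7×18 integer matrix of rank 6; reducing to Smith normal form yields diagonal entries (1,1,1,1,1,1).

The boundary map ∂_2: C_2 → C_1 sends each 2-simplex [p,q,r] to [q,r] − [p,r] + [p,q]. For instance
  ∂[1,4,6] = [4,6] − [1,6] + [1,4],
  ∂[2,4,5] = [4,5] − [2,5] + [2,4].
The resulting 18×12 matrix has rank 12, and its Smith normal form has invariant factors (1,1,1,1,1,1,1,1,1,1,1,2).

Now H_k = ker ∂_k / im ∂_{k+1}, so:

  H_0: rank C_0 − rank ∂_1 = 7 − 6 = 1, and the invariant factors of ∂_1 are all 1, so H_0 = Z.
  H_1: rank ker ∂_1 − rank ∂_2 = (18 − 6) − 12 = 0, and ∂_2 has invariant factor 2 > 1, so H_1 = Z/2.
  H_2: rank ker ∂_2 − rank ∂_3 = (12 − 12) − 0 = 0, and there is no ∂_3, so H_2 = 0.

(K is a triangulation of the real projective plane RP^2.)

H_0 ≅ Z,  H_1 ≅ Z/2,  H_2 = 0.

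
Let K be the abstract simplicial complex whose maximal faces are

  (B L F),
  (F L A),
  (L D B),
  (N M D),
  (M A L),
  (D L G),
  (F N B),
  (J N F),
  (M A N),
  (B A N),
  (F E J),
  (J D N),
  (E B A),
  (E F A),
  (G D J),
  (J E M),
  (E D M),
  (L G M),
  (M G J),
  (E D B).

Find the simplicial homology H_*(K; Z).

H_0 ≅ Z,  H_1 ≅ Z ⊕ Z/2,  H_2 = 0.

K has 10 vertices, 30 edges, 20 triangles.
rank ∂_0 = 0, rank ∂_1 = 9 ⇒ b_0 = 10 − 0 − 9 = 1; all invariant factors of ∂_1 are 1 so no torsion. So H_0 ≅ Z.
rank ∂_1 = 9, rank ∂_2 = 20 ⇒ b_1 = 30 − 9 − 20 = 1; ∂_2 has invariant factor(s) [2] giving torsion. So H_1 ≅ Z ⊕ Z/2.
rank ∂_2 = 20, rank ∂_3 = 0 ⇒ b_2 = 20 − 20 − 0 = 0. So H_2 ≅ 0.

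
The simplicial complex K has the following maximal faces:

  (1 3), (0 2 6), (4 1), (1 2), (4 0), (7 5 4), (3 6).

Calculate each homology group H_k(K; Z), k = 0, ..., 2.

Fix the vertex order 0 < 1 < 2 < 3 < 4 < 5 < 6 < 7 and write every simplex with vertices in increasing order. Then dim K = 2 and the simplices of K are:

  0-simplices (8): [0], [1], [2], [3], [4], [5], [6], [7]
  1-simplices (11): [0,2], [0,4], [0,6], [1,2], [1,3], [1,4], [2,6], [3,6], [4,5], [4,7], [5,7]
  2-simplices (2): [0,2,6], [4,5,7]

Hence C_0 ≅ Z^8, C_1 ≅ Z^11, C_2 ≅ Z^2.

Boundary ∂_1: C_1 → C_0 maps an edge to its endpoints' difference, ∂[p,q] = q − p. For instance
  ∂[2,6] = [6] − [2].
The 8×11 boundary matrix has rank 7 and Smith normal form diag(1,1,1,1,1,1,1).

The boundary map ∂_2: C_2 → C_1 acts by ∂[p,q,r] = [q,r] − [p,r] + [p,q]. For instance
  ∂[4,5,7] = [5,7] − [4,7] + [4,5],
  ∂[0,2,6] = [2,6] − [0,6] + [0,2].
The 11×2 boundary matrix has rank 2 and Smith normal form diag(1,1).

Now H_k = ker ∂_k / im ∂_{k+1}, so:

  H_0: rank C_0 − rank ∂_1 = 8 − 7 = 1, and the invariant factors of ∂_1 are all 1, so H_0 ≅ Z.
  H_1: rank ker ∂_1 − rank ∂_2 = (11 − 7) − 2 = 2, and the invariant factors of ∂_2 are all 1, so H_1 ≅ Z^2.
  H_2: rank ker ∂_2 − rank ∂_3 = (2 − 2) − 0 = 0, and there is no ∂_3, so H_2 ≅ 0.

H_0 = Z,  H_1 = Z^2,  H_2 = 0.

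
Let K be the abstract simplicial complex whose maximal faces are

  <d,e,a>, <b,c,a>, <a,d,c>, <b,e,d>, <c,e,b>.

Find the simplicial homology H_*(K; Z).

Fix the vertex order a < b < c < d < e and write every simplex with vertices in increasing order. Then dim K = 2 and the simplices of K are:

  0-simplices (5): a, b, c, d, e
  1-simplices (10): ab, ac, ad, ae, bc, bd, be, cd, ce, de
  2-simplices (5): abc, acd, ade, bce, bde

so the chain groups are C_0 ≅ Z^5, C_1 ≅ Z^10, C_2 ≅ Z^5.

∂_1: C_1 → C_0 maps an edge to its endpoints' difference, ∂[p,q] = q − p.
As a 5×10 matrix over Z this has rank 4, with invariant factors (1,1,1,1).

Boundary ∂_2: C_2 → C_1 acts by ∂[p,q,r] = [q,r] − [p,r] + [p,q]. For instance
  ∂abc = bc − ac + ab,
  ∂ade = de − ae + ad.
As a 10×5 matrix over Z this has rank 5, with invariant factors (1,1,1,1,1).

Now H_k = ker ∂_k / im ∂_{k+1}, so:

  H_0: rank C_0 − rank ∂_1 = 5 − 4 = 1, and the invariant factors of ∂_1 are all 1, so H_0 ≅ Z.
  H_1: rank ker ∂_1 − rank ∂_2 = (10 − 4) − 5 = 1, and the invariant factors of ∂_2 are all 1, so H_1 ≅ Z.
  H_2: rank ker ∂_2 − rank ∂_3 = (5 − 5) − 0 = 0, and there is no ∂_3, so H_2 ≅ 0.

H_0 ≅ Z,  H_1 ≅ Z,  H_2 = 0.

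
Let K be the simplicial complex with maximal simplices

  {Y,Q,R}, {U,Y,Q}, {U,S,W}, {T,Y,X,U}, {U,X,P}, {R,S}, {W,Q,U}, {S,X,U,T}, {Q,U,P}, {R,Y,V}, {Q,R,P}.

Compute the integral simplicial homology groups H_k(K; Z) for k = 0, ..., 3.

Order the vertices as P < Q < R < S < T < U < V < W < X < Y. Listing each simplex with vertices in this order, K has dimension 3 with simplices:

  0-simplices (10): P, Q, R, S, T, U, V, W, X, Y
  1-simplices (23): PQ, PR, PU, PX, QR, QU, QW, QY, RS, RV, RY, ST, SU, SW, SX, TU, TX, TY, UW, UX, UY, VY, XY
  2-simplices (15): PQR, PQU, PUX, QRY, QUW, QUY, RVY, STU, STX, SUW, SUX, TUX, TUY, TXY, UXY
  3-simplices (2): STUX, TUXY

giving chain groups C_0 ≅ Z^10, C_1 ≅ Z^23, C_2 ≅ Z^15, C_3 ≅ Z^2.

∂_1: C_1 → C_0 is given by ∂[p,q] = [q] − [p]. For instance
  ∂RY = Y − R.
The 10×23 boundary matrix has rank 9 and Smith normal form diag(1,1,1,1,1,1,1,1,1).

Boundary ∂_2: C_2 → C_1 acts by ∂[p,q,r] = [q,r] − [p,r] + [p,q]. For instance
  ∂STU = TU − SU + ST,
  ∂SUW = UW − SW + SU.
The 23×15 boundary matrix has rank 13 and Smith normal form diag(1,1,1,1,1,1,1,1,1,1,1,1,1).

The boundary map ∂_3: C_3 → C_2 sends each 3-simplex σ to the alternating sum Σ_i (−1)^i (σ with its i-th vertex removed). For instance
  ∂TUXY = UXY − TXY + TUY − TUX,
  ∂STUX = TUX − SUX + STX − STU.
The resulting 15×2 matrix has rank 2, and its Smith normal form has invariant factors (1,1).

Computing H_k = (kernel of ∂_k) / (image of ∂_{k+1}):

  H_0: rank C_0 − rank ∂_1 = 10 − 9 = 1, and the invariant factors of ∂_1 are all 1, so H_0 ≅ Z.
  H_1: rank ker ∂_1 − rank ∂_2 = (23 − 9) − 13 = 1, and the invariant factors of ∂_2 are all 1, so H_1 ≅ Z.
  H_2: rank ker ∂_2 − rank ∂_3 = (15 − 13) − 2 = 0, and the invariant factors of ∂_3 are all 1, so H_2 ≅ 0.
  H_3: rank ker ∂_3 − rank ∂_4 = (2 − 2) − 0 = 0, and there is no ∂_4, so H_3 ≅ 0.

H_0 ≅ Z,  H_1 ≅ Z,  H_2 = 0,  H_3 = 0.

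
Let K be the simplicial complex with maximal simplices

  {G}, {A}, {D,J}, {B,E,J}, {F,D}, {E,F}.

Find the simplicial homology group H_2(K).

H_2 = 0.

Order the vertices as A < B < D < E < F < G < J. Listing each simplex with vertices in this order, K has dimension 2 with simplices:

  0-simplices (7): A, B, D, E, F, G, J
  1-simplices (6): BE, BJ, DF, DJ, EF, EJ
  2-simplices (1): BEJ

Hence C_0 ≅ Z^7, C_1 ≅ Z^6, C_2 ≅ Z^1.

The boundary map ∂_1: C_1 → C_0 sends each edge [p,q] (with p < q) to q − p. For instance
  ∂DJ = J − D.
The resulting 7×6 matrix has rank 4, and its Smith normal form has invariant factors (1,1,1,1).

Boundary ∂_2: C_2 → C_1 acts by ∂[p,q,r] = [q,r] − [p,r] + [p,q]. For instance
  ∂BEJ = EJ − BJ + BE.
As a 6×1 matrix over Z this has rank 1, with invariant factors (1).

Computing H_k = (kernel of ∂_k) / (image of ∂_{k+1}):

  H_2: rank ker ∂_2 − rank ∂_3 = (1 − 1) − 0 = 0, and there is no ∂_3, so H_2 ≅ 0.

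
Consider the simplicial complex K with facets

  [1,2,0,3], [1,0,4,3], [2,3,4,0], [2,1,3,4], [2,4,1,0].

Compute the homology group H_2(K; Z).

Order the vertices as 0 < 1 < 2 < 3 < 4. Listing each simplex with vertices in this order, K has dimension 3 with simplices:

  0-simplices (5): [0], [1], [2], [3], [4]
  1-simplices (10): [0,1], [0,2], [0,3], [0,4], [1,2], [1,3], [1,4], [2,3], [2,4], [3,4]
  2-simplices (10): [0,1,2], [0,1,3], [0,1,4], [0,2,3], [0,2,4], [0,3,4], [1,2,3], [1,2,4], [1,3,4], [2,3,4]
  3-simplices (5): [0,1,2,3], [0,1,2,4], [0,1,3,4], [0,2,3,4], [1,2,3,4]

Hence C_0 ≅ Z^5, C_1 ≅ Z^10, C_2 ≅ Z^10, C_3 ≅ Z^5.

∂_1: C_1 → C_0 maps an edge to its endpoints' difference, ∂[p,q] = q − p. For instance
  ∂[0,3] = [3] − [0].
The 5×10 boundary matrix has rank 4 and Smith normal form diag(1,1,1,1).

∂_2: C_2 → C_1 sends each 2-simplex [p,q,r] to [q,r] − [p,r] + [p,q]. For instance
  ∂[2,3,4] = [3,4] − [2,4] + [2,3],
  ∂[1,2,4] = [2,4] − [1,4] + [1,2].
This gives a 10×10 integer matrix of rank 6; reducing to Smith normal form yields diagonal entries (1,1,1,1,1,1).

∂_3: C_3 → C_2 sends each 3-simplex σ to the alternating sum Σ_i (−1)^i (σ with its i-th vertex removed). For instance
  ∂[0,2,3,4] = [2,3,4] − [0,3,4] + [0,2,4] − [0,2,3],
  ∂[0,1,2,4] = [1,2,4] − [0,2,4] + [0,1,4] − [0,1,2].
The 10×5 boundary matrix has rank 4 and Smith normal form diag(1,1,1,1).

From H_k ≅ ker(∂_k) / im(∂_{k+1}) we obtain:

  H_2: rank ker ∂_2 − rank ∂_3 = (10 − 6) − 4 = 0, and the invariant factors of ∂_3 are all 1, so H_2 = 0.

H_2 = 0.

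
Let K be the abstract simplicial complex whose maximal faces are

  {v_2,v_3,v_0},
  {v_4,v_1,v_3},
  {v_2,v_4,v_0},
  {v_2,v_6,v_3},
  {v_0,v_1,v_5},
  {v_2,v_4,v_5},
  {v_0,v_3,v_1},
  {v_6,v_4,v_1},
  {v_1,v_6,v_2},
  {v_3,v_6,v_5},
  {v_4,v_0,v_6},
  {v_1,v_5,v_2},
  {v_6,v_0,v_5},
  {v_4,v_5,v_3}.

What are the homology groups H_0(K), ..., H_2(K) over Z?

K has 7 vertices, 21 edges, 14 triangles.
rank ∂_0 = 0, rank ∂_1 = 6 ⇒ b_0 = 7 − 0 − 6 = 1; all invariant factors of ∂_1 are 1 so no torsion. So H_0 ≅ Z.
rank ∂_1 = 6, rank ∂_2 = 13 ⇒ b_1 = 21 − 6 − 13 = 2; all invariant factors of ∂_2 are 1 so no torsion. So H_1 ≅ Z^2.
rank ∂_2 = 13, rank ∂_3 = 0 ⇒ b_2 = 14 − 13 − 0 = 1. So H_2 ≅ Z.

H_0 = Z,  H_1 = Z^2,  H_2 = Z.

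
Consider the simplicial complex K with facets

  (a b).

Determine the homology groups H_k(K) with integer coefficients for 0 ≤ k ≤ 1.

H_0 = Z,  H_1 = 0.

Order the vertices as a < b. Listing each simplex with vertices in this order, K has dimension 1 with simplices:

  0-simplices (2): a, b
  1-simplices (1): ab

Hence C_0 ≅ Z^2, C_1 ≅ Z^1.

∂_1: C_1 → C_0 maps an edge to its endpoints' difference, ∂[p,q] = q − p.
As a 2×1 matrix over Z this has rank 1, with invariant factors (1).

From H_k ≅ ker(∂_k) / im(∂_{k+1}) we obtain:

  H_0: rank C_0 − rank ∂_1 = 2 − 1 = 1, and the invariant factors of ∂_1 are all 1, so H_0 = Z.
  H_1: rank ker ∂_1 − rank ∂_2 = (1 − 1) − 0 = 0, and there is no ∂_2, so H_1 = 0.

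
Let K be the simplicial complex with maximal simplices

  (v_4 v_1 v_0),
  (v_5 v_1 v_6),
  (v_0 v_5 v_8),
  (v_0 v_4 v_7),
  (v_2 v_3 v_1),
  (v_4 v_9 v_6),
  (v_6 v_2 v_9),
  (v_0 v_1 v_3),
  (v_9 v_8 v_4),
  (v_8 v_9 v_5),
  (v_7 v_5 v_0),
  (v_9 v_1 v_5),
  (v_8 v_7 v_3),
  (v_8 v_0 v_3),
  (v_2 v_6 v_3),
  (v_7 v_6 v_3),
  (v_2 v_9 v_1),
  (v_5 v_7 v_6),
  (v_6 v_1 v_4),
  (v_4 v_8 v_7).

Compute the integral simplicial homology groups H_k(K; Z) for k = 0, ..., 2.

K has 10 vertices, 30 edges, 20 triangles.
rank ∂_0 = 0, rank ∂_1 = 9 ⇒ b_0 = 10 − 0 − 9 = 1; all invariant factors of ∂_1 are 1 so no torsion. So H_0 = Z.
rank ∂_1 = 9, rank ∂_2 = 20 ⇒ b_1 = 30 − 9 − 20 = 1; ∂_2 has invariant factor(s) [2] giving torsion. So H_1 = Z ⊕ Z/2.
rank ∂_2 = 20, rank ∂_3 = 0 ⇒ b_2 = 20 − 20 − 0 = 0. So H_2 = 0.

H_0 ≅ Z,  H_1 ≅ Z ⊕ Z/2,  H_2 = 0.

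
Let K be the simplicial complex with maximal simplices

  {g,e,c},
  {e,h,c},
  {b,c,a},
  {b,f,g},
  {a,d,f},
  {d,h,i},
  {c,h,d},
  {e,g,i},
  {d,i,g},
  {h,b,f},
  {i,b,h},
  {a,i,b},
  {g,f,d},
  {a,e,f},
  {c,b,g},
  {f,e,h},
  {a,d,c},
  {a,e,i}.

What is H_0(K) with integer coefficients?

H_0 = Z.

K has 9 vertices, 27 edges, 18 triangles.
rank ∂_0 = 0, rank ∂_1 = 8 ⇒ b_0 = 9 − 0 − 8 = 1; all invariant factors of ∂_1 are 1 so no torsion. So H_0 = Z.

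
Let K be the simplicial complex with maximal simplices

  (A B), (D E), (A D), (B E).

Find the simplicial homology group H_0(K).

Take the total order A < B < D < E on the vertex set. Then K (dimension 1) consists of the simplices:

  0-simplices (4): A, B, D, E
  1-simplices (4): AB, AD, BE, DE

giving chain groups C_0 ≅ Z^4, C_1 ≅ Z^4.

∂_1: C_1 → C_0 sends each edge [p,q] (with p < q) to q − p. For instance
  ∂DE = E − D.
This gives a 4×4 integer matrix of rank 3; reducing to Smith normal form yields diagonal entries (1,1,1).

Now H_k = ker ∂_k / im ∂_{k+1}, so:

  H_0: rank C_0 − rank ∂_1 = 4 − 3 = 1, and the invariant factors of ∂_1 are all 1, so H_0 ≅ Z.

H_0 ≅ Z.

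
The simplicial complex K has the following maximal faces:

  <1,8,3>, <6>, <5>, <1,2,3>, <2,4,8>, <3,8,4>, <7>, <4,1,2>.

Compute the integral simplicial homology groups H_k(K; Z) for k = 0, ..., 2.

H_0 ≅ Z^4,  H_1 ≅ Z,  H_2 = 0.

We work with the vertex ordering 1 < 2 < 3 < 4 < 5 < 6 < 7 < 8. The simplices of K, each written with vertices in increasing order, are:

  0-simplices (8): [1], [2], [3], [4], [5], [6], [7], [8]
  1-simplices (10): [1,2], [1,3], [1,4], [1,8], [2,3], [2,4], [2,8], [3,4], [3,8], [4,8]
  2-simplices (5): [1,2,3], [1,2,4], [1,3,8], [2,4,8], [3,4,8]

giving chain groups C_0 ≅ Z^8, C_1 ≅ Z^10, C_2 ≅ Z^5.

∂_1: C_1 → C_0 is given by ∂[p,q] = [q] − [p]. For instance
  ∂[1,2] = [2] − [1].
The resulting 8×10 matrix has rank 4, and its Smith normal form has invariant factors (1,1,1,1).

Boundary ∂_2: C_2 → C_1 acts by ∂[p,q,r] = [q,r] − [p,r] + [p,q]. For instance
  ∂[1,2,4] = [2,4] − [1,4] + [1,2],
  ∂[2,4,8] = [4,8] − [2,8] + [2,4].
As a 10×5 matrix over Z this has rank 5, with invariant factors (1,1,1,1,1).

Reading off H_k = ker ∂_k / im ∂_{k+1}:

  H_0: rank C_0 − rank ∂_1 = 8 − 4 = 4, and the invariant factors of ∂_1 are all 1, so H_0 = Z^4.
  H_1: rank ker ∂_1 − rank ∂_2 = (10 − 4) − 5 = 1, and the invariant factors of ∂_2 are all 1, so H_1 = Z.
  H_2: rank ker ∂_2 − rank ∂_3 = (5 − 5) − 0 = 0, and there is no ∂_3, so H_2 = 0.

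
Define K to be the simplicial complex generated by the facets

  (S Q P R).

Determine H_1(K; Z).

H_1 ≅ 0.

We work with the vertex ordering P < Q < R < S. The simplices of K, each written with vertices in increasing order, are:

  0-simplices (4): P, Q, R, S
  1-simplices (6): PQ, PR, PS, QR, QS, RS
  2-simplices (4): PQR, PQS, PRS, QRS
  3-simplices (1): PQRS

giving chain groups C_0 ≅ Z^4, C_1 ≅ Z^6, C_2 ≅ Z^4, C_3 ≅ Z^1.

The boundary map ∂_1: C_1 → C_0 sends each edge [p,q] (with p < q) to q − p. For instance
  ∂RS = S − R.
This gives a 4×6 integer matrix of rank 3; reducing to Smith normal form yields diagonal entries (1,1,1).

Boundary ∂_2: C_2 → C_1 sends each 2-simplex [p,q,r] to [q,r] − [p,r] + [p,q]. For instance
  ∂PQR = QR − PR + PQ,
  ∂PQS = QS − PS + PQ.
The resulting 6×4 matrix has rank 3, and its Smith normal form has invariant factors (1,1,1).

∂_3: C_3 → C_2 sends each 3-simplex σ to the alternating sum Σ_i (−1)^i (σ with its i-th vertex removed). For instance
  ∂PQRS = QRS − PRS + PQS − PQR.
As a 4×1 matrix over Z this has rank 1, with invariant factors (1).

Now H_k = ker ∂_k / im ∂_{k+1}, so:

  H_1: rank ker ∂_1 − rank ∂_2 = (6 − 3) − 3 = 0, and the invariant factors of ∂_2 are all 1, so H_1 = 0.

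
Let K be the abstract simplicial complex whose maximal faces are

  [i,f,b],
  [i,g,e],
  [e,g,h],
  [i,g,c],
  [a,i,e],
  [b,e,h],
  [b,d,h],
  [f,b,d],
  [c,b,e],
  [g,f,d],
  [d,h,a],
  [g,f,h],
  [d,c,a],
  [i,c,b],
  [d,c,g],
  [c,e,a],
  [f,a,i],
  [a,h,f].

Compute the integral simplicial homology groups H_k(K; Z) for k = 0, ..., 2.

H_0 ≅ Z,  H_1 ≅ Z ⊕ Z_2,  H_2 = 0.

K has 9 vertices, 27 edges, 18 triangles.
rank ∂_0 = 0, rank ∂_1 = 8 ⇒ b_0 = 9 − 0 − 8 = 1; all invariant factors of ∂_1 are 1 so no torsion. So H_0 = Z.
rank ∂_1 = 8, rank ∂_2 = 18 ⇒ b_1 = 27 − 8 − 18 = 1; ∂_2 has invariant factor(s) [2] giving torsion. So H_1 = Z ⊕ Z_2.
rank ∂_2 = 18, rank ∂_3 = 0 ⇒ b_2 = 18 − 18 − 0 = 0. So H_2 = 0.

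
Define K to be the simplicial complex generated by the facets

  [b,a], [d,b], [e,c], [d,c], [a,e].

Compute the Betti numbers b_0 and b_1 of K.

b_0 = 1, b_1 = 1.

We work with the vertex ordering a < b < c < d < e. The simplices of K, each written with vertices in increasing order, are:

  0-simplices (5): a, b, c, d, e
  1-simplices (5): ab, ae, bd, cd, ce

Hence C_0 ≅ Z^5, C_1 ≅ Z^5.

Boundary ∂_1: C_1 → C_0 maps an edge to its endpoints' difference, ∂[p,q] = q − p.
This gives a 5×5 integer matrix of rank 4; reducing to Smith normal form yields diagonal entries (1,1,1,1).

Now H_k = ker ∂_k / im ∂_{k+1}, so:

  H_0: rank C_0 − rank ∂_1 = 5 − 4 = 1, and the invariant factors of ∂_1 are all 1, so H_0 ≅ Z.
  H_1: rank ker ∂_1 − rank ∂_2 = (5 − 4) − 0 = 1, and there is no ∂_2, so H_1 ≅ Z.

As a check, the Euler characteristic is 5 − 5 = 0, which agrees with 1 − 1 = 0.
(K is a triangulation of the circle S^1.)

Hence the Betti numbers are b_0 = 1, b_1 = 1.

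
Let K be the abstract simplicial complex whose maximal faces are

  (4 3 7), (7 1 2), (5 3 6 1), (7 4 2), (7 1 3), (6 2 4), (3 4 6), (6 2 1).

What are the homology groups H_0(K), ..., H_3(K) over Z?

Take the total order 1 < 2 < 3 < 4 < 5 < 6 < 7 on the vertex set. Then K (dimension 3) consists of the simplices:

  0-simplices (7): [1], [2], [3], [4], [5], [6], [7]
  1-simplices (15): [1,2], [1,3], [1,5], [1,6], [1,7], [2,4], [2,6], [2,7], [3,4], [3,5], [3,6], [3,7], [4,6], [4,7], [5,6]
  2-simplices (11): [1,2,6], [1,2,7], [1,3,5], [1,3,6], [1,3,7], [1,5,6], [2,4,6], [2,4,7], [3,4,6], [3,4,7], [3,5,6]
  3-simplices (1): [1,3,5,6]

so the chain groups are C_0 ≅ Z^7, C_1 ≅ Z^15, C_2 ≅ Z^11, C_3 ≅ Z^1.

∂_1: C_1 → C_0 is given by ∂[p,q] = [q] − [p].
The resulting 7×15 matrix has rank 6, and its Smith normal form has invariant factors (1,1,1,1,1,1).

The boundary map ∂_2: C_2 → C_1 acts by ∂[p,q,r] = [q,r] − [p,r] + [p,q]. For instance
  ∂[3,5,6] = [5,6] − [3,6] + [3,5],
  ∂[1,3,7] = [3,7] − [1,7] + [1,3].
This gives a 15×11 integer matrix of rank 9; reducing to Smith normal form yields diagonal entries (1,1,1,1,1,1,1,1,1).

Boundary ∂_3: C_3 → C_2 sends each 3-simplex σ to the alternating sum Σ_i (−1)^i (σ with its i-th vertex removed). For instance
  ∂[1,3,5,6] = [3,5,6] − [1,5,6] + [1,3,6] − [1,3,5].
As a 11×1 matrix over Z this has rank 1, with invariant factors (1).

Reading off H_k = ker ∂_k / im ∂_{k+1}:

  H_0: rank C_0 − rank ∂_1 = 7 − 6 = 1, and the invariant factors of ∂_1 are all 1, so H_0 = Z.
  H_1: rank ker ∂_1 − rank ∂_2 = (15 − 6) − 9 = 0, and the invariant factors of ∂_2 are all 1, so H_1 = 0.
  H_2: rank ker ∂_2 − rank ∂_3 = (11 − 9) − 1 = 1, and the invariant factors of ∂_3 are all 1, so H_2 = Z.
  H_3: rank ker ∂_3 − rank ∂_4 = (1 − 1) − 0 = 0, and there is no ∂_4, so H_3 = 0.

H_0 = Z,  H_1 = 0,  H_2 = Z,  H_3 = 0.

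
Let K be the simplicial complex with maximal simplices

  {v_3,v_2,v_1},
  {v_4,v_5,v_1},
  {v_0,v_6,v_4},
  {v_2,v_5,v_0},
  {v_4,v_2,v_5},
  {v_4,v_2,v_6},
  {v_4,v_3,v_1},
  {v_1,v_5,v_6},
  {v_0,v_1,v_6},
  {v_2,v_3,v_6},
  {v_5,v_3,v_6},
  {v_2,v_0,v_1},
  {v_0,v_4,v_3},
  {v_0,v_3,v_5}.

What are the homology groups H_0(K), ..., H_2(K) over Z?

Fix the vertex order v_0 < v_1 < v_2 < v_3 < v_4 < v_5 < v_6 and write every simplex with vertices in increasing order. Then dim K = 2 and the simplices of K are:

  0-simplices (7): [v_0], [v_1], [v_2], [v_3], [v_4], [v_5], [v_6]
  1-simplices (21): (21 of them)
  2-simplices (14): (14 of them)

so the chain groups are C_0 ≅ Z^7, C_1 ≅ Z^21, C_2 ≅ Z^14.

∂_1: C_1 → C_0 maps an edge to its endpoints' difference, ∂[p,q] = q − p.
This gives a 7×21 integer matrix of rank 6; reducing to Smith normal form yields diagonal entries (1,1,1,1,1,1).

Boundary ∂_2: C_2 → C_1 maps a triangle to the signed sum of its edges. For instance
  ∂[v_1,v_4,v_5] = [v_4,v_5] − [v_1,v_5] + [v_1,v_4],
  ∂[v_0,v_1,v_2] = [v_1,v_2] − [v_0,v_2] + [v_0,v_1].
The 21×14 boundary matrix has rank 13 and Smith normal form diag(1,1,1,1,1,1,1,1,1,1,1,1,1).

From H_k ≅ ker(∂_k) / im(∂_{k+1}) we obtain:

  H_0: rank C_0 − rank ∂_1 = 7 − 6 = 1, and the invariant factors of ∂_1 are all 1, so H_0 = Z.
  H_1: rank ker ∂_1 − rank ∂_2 = (21 − 6) − 13 = 2, and the invariant factors of ∂_2 are all 1, so H_1 = Z^2.
  H_2: rank ker ∂_2 − rank ∂_3 = (14 − 13) − 0 = 1, and there is no ∂_3, so H_2 = Z.

H_0 ≅ Z,  H_1 ≅ Z^2,  H_2 ≅ Z.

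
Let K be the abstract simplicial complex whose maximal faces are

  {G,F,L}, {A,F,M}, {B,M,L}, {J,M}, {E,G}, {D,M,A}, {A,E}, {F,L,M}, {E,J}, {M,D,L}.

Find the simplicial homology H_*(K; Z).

H_0 ≅ Z,  H_1 ≅ Z^2,  H_2 = 0.

Take the total order A < B < D < E < F < G < J < L < M on the vertex set. Then K (dimension 2) consists of the simplices:

  0-simplices (9): A, B, D, E, F, G, J, L, M
  1-simplices (16): AD, AE, AF, AM, BL, BM, DL, DM, EG, EJ, FG, FL, FM, GL, JM, LM
  2-simplices (6): ADM, AFM, BLM, DLM, FGL, FLM

giving chain groups C_0 ≅ Z^9, C_1 ≅ Z^16, C_2 ≅ Z^6.

The boundary map ∂_1: C_1 → C_0 sends each edge [p,q] (with p < q) to q − p.
The resulting 9×16 matrix has rank 8, and its Smith normal form has invariant factors (1,1,1,1,1,1,1,1).

Boundary ∂_2: C_2 → C_1 acts by ∂[p,q,r] = [q,r] − [p,r] + [p,q]. For instance
  ∂FLM = LM − FM + FL,
  ∂DLM = LM − DM + DL.
As a 16×6 matrix over Z this has rank 6, with invariant factors (1,1,1,1,1,1).

From H_k ≅ ker(∂_k) / im(∂_{k+1}) we obtain:

  H_0: rank C_0 − rank ∂_1 = 9 − 8 = 1, and the invariant factors of ∂_1 are all 1, so H_0 ≅ Z.
  H_1: rank ker ∂_1 − rank ∂_2 = (16 − 8) − 6 = 2, and the invariant factors of ∂_2 are all 1, so H_1 ≅ Z^2.
  H_2: rank ker ∂_2 − rank ∂_3 = (6 − 6) − 0 = 0, and there is no ∂_3, so H_2 ≅ 0.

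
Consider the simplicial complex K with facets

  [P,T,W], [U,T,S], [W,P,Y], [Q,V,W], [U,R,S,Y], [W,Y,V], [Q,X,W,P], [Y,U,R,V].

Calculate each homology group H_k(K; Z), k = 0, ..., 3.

Take the total order P < Q < R < S < T < U < V < W < X < Y on the vertex set. Then K (dimension 3) consists of the simplices:

  0-simplices (10): P, Q, R, S, T, U, V, W, X, Y
  1-simplices (23): PQ, PT, PW, PX, PY, QV, QW, QX, RS, RU, RV, RY, ST, SU, SY, TU, TW, UV, UY, VW, VY, WX, WY
  2-simplices (16): PQW, PQX, PTW, PWX, PWY, QVW, QWX, RSU, RSY, RUV, RUY, RVY, STU, SUY, UVY, VWY
  3-simplices (3): PQWX, RSUY, RUVY

so the chain groups are C_0 ≅ Z^10, C_1 ≅ Z^23, C_2 ≅ Z^16, C_3 ≅ Z^3.

The boundary map ∂_1: C_1 → C_0 maps an edge to its endpoints' difference, ∂[p,q] = q − p.
As a 10×23 matrix over Z this has rank 9, with invariant factors (1,1,1,1,1,1,1,1,1).

Boundary ∂_2: C_2 → C_1 acts by ∂[p,q,r] = [q,r] − [p,r] + [p,q]. For instance
  ∂STU = TU − SU + ST,
  ∂SUY = UY − SY + SU.
This gives a 23×16 integer matrix of rank 13; reducing to Smith normal form yields diagonal entries (1,1,1,1,1,1,1,1,1,1,1,1,1).

Boundary ∂_3: C_3 → C_2 sends each 3-simplex σ to the alternating sum Σ_i (−1)^i (σ with its i-th vertex removed). For instance
  ∂RUVY = UVY − RVY + RUY − RUV,
  ∂RSUY = SUY − RUY + RSY − RSU.
The resulting 16×3 matrix has rank 3, and its Smith normal form has invariant factors (1,1,1).

Now H_k = ker ∂_k / im ∂_{k+1}, so:

  H_0: rank C_0 − rank ∂_1 = 10 − 9 = 1, and the invariant factors of ∂_1 are all 1, so H_0 = Z.
  H_1: rank ker ∂_1 − rank ∂_2 = (23 − 9) − 13 = 1, and the invariant factors of ∂_2 are all 1, so H_1 = Z.
  H_2: rank ker ∂_2 − rank ∂_3 = (16 − 13) − 3 = 0, and the invariant factors of ∂_3 are all 1, so H_2 = 0.
  H_3: rank ker ∂_3 − rank ∂_4 = (3 − 3) − 0 = 0, and there is no ∂_4, so H_3 = 0.

As a check, the Euler characteristic is 10 − 23 + 16 − 3 = 0, which agrees with 1 − 1 + 0 − 0 = 0.

H_0 ≅ Z,  H_1 ≅ Z,  H_2 = 0,  H_3 = 0.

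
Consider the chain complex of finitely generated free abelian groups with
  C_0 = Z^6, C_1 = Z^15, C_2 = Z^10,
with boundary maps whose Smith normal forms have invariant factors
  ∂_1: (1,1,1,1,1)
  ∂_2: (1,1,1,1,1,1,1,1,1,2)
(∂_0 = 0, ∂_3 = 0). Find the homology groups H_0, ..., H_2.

H_0: b_0 = 6 − 0 − 5 = 1; torsion from ∂_1 factors > 1: none. So H_0 ≅ Z.
H_1: b_1 = 15 − 5 − 10 = 0; torsion from ∂_2 factors > 1: [2]. So H_1 ≅ Z/2.
H_2: b_2 = 10 − 10 − 0 = 0; torsion from ∂_3 factors > 1: none. So H_2 ≅ 0.

H_0 ≅ Z,  H_1 ≅ Z/2,  H_2 = 0.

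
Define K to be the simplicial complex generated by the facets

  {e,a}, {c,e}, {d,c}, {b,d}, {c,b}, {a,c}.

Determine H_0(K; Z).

Order the vertices as a < b < c < d < e. Listing each simplex with vertices in this order, K has dimension 1 with simplices:

  0-simplices (5): a, b, c, d, e
  1-simplices (6): ac, ae, bc, bd, cd, ce

so the chain groups are C_0 ≅ Z^5, C_1 ≅ Z^6.

∂_1: C_1 → C_0 sends each edge [p,q] (with p < q) to q − p.
The resulting 5×6 matrix has rank 4, and its Smith normal form has invariant factors (1,1,1,1).

Reading off H_k = ker ∂_k / im ∂_{k+1}:

  H_0: rank C_0 − rank ∂_1 = 5 − 4 = 1, and the invariant factors of ∂_1 are all 1, so H_0 = Z.

H_0 = Z.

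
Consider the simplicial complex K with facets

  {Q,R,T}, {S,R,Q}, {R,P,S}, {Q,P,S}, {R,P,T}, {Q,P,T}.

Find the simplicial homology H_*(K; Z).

H_0 = Z,  H_1 = 0,  H_2 = Z.

Fix the vertex order P < Q < R < S < T and write every simplex with vertices in increasing order. Then dim K = 2 and the simplices of K are:

  0-simplices (5): P, Q, R, S, T
  1-simplices (9): PQ, PR, PS, PT, QR, QS, QT, RS, RT
  2-simplices (6): PQS, PQT, PRS, PRT, QRS, QRT

so the chain groups are C_0 ≅ Z^5, C_1 ≅ Z^9, C_2 ≅ Z^6.

∂_1: C_1 → C_0 maps an edge to its endpoints' difference, ∂[p,q] = q − p. For instance
  ∂RT = T − R.
As a 5×9 matrix over Z this has rank 4, with invariant factors (1,1,1,1).

The boundary map ∂_2: C_2 → C_1 sends each 2-simplex [p,q,r] to [q,r] − [p,r] + [p,q]. For instance
  ∂PQT = QT − PT + PQ,
  ∂QRS = RS − QS + QR.
This gives a 9×6 integer matrix of rank 5; reducing to Smith normal form yields diagonal entries (1,1,1,1,1).

Computing H_k = (kernel of ∂_k) / (image of ∂_{k+1}):

  H_0: rank C_0 − rank ∂_1 = 5 − 4 = 1, and the invariant factors of ∂_1 are all 1, so H_0 = Z.
  H_1: rank ker ∂_1 − rank ∂_2 = (9 − 4) − 5 = 0, and the invariant factors of ∂_2 are all 1, so H_1 = 0.
  H_2: rank ker ∂_2 − rank ∂_3 = (6 − 5) − 0 = 1, and there is no ∂_3, so H_2 = Z.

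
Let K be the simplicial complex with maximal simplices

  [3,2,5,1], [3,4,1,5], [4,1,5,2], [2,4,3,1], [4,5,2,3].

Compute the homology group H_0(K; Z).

Order the vertices as 1 < 2 < 3 < 4 < 5. Listing each simplex with vertices in this order, K has dimension 3 with simplices:

  0-simplices (5): [1], [2], [3], [4], [5]
  1-simplices (10): [1,2], [1,3], [1,4], [1,5], [2,3], [2,4], [2,5], [3,4], [3,5], [4,5]
  2-simplices (10): [1,2,3], [1,2,4], [1,2,5], [1,3,4], [1,3,5], [1,4,5], [2,3,4], [2,3,5], [2,4,5], [3,4,5]
  3-simplices (5): [1,2,3,4], [1,2,3,5], [1,2,4,5], [1,3,4,5], [2,3,4,5]

so the chain groups are C_0 ≅ Z^5, C_1 ≅ Z^10, C_2 ≅ Z^10, C_3 ≅ Z^5.

The boundary map ∂_1: C_1 → C_0 maps an edge to its endpoints' difference, ∂[p,q] = q − p. For instance
  ∂[1,4] = [4] − [1].
The 5×10 boundary matrix has rank 4 and Smith normal form diag(1,1,1,1).

Boundary ∂_2: C_2 → C_1 maps a triangle to the signed sum of its edges. For instance
  ∂[1,3,4] = [3,4] − [1,4] + [1,3],
  ∂[1,2,4] = [2,4] − [1,4] + [1,2].
The resulting 10×10 matrix has rank 6, and its Smith normal form has invariant factors (1,1,1,1,1,1).

∂_3: C_3 → C_2 sends each 3-simplex σ to the alternating sum Σ_i (−1)^i (σ with its i-th vertex removed). For instance
  ∂[1,3,4,5] = [3,4,5] − [1,4,5] + [1,3,5] − [1,3,4],
  ∂[1,2,3,4] = [2,3,4] − [1,3,4] + [1,2,4] − [1,2,3].
The resulting 10×5 matrix has rank 4, and its Smith normal form has invariant factors (1,1,1,1).

From H_k ≅ ker(∂_k) / im(∂_{k+1}) we obtain:

  H_0: rank C_0 − rank ∂_1 = 5 − 4 = 1, and the invariant factors of ∂_1 are all 1, so H_0 = Z.

H_0 ≅ Z.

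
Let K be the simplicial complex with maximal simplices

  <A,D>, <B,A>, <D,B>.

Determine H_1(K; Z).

We work with the vertex ordering A < B < D. The simplices of K, each written with vertices in increasing order, are:

  0-simplices (3): A, B, D
  1-simplices (3): AB, AD, BD

Hence C_0 ≅ Z^3, C_1 ≅ Z^3.

∂_1: C_1 → C_0 is given by ∂[p,q] = [q] − [p].
The 3×3 boundary matrix has rank 2 and Smith normal form diag(1,1).

Reading off H_k = ker ∂_k / im ∂_{k+1}:

  H_1: rank ker ∂_1 − rank ∂_2 = (3 − 2) − 0 = 1, and there is no ∂_2, so H_1 = Z.

(K is a triangulation of the circle S^1.)

H_1 = Z.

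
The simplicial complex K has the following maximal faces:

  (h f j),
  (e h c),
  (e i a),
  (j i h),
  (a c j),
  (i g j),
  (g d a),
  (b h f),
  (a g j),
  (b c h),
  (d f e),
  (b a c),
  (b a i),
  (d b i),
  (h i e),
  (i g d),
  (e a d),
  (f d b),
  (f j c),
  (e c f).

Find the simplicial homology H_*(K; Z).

H_0 ≅ Z,  H_1 ≅ Z × Z/2,  H_2 = 0.

K has 10 vertices, 30 edges, 20 triangles.
rank ∂_0 = 0, rank ∂_1 = 9 ⇒ b_0 = 10 − 0 − 9 = 1; all invariant factors of ∂_1 are 1 so no torsion. So H_0 = Z.
rank ∂_1 = 9, rank ∂_2 = 20 ⇒ b_1 = 30 − 9 − 20 = 1; ∂_2 has invariant factor(s) [2] giving torsion. So H_1 = Z × Z/2.
rank ∂_2 = 20, rank ∂_3 = 0 ⇒ b_2 = 20 − 20 − 0 = 0. So H_2 = 0.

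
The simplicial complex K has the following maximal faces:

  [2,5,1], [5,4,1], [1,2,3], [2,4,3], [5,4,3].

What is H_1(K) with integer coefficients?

Fix the vertex order 1 < 2 < 3 < 4 < 5 and write every simplex with vertices in increasing order. Then dim K = 2 and the simplices of K are:

  0-simplices (5): [1], [2], [3], [4], [5]
  1-simplices (10): [1,2], [1,3], [1,4], [1,5], [2,3], [2,4], [2,5], [3,4], [3,5], [4,5]
  2-simplices (5): [1,2,3], [1,2,5], [1,4,5], [2,3,4], [3,4,5]

giving chain groups C_0 ≅ Z^5, C_1 ≅ Z^10, C_2 ≅ Z^5.

Boundary ∂_1: C_1 → C_0 sends each edge [p,q] (with p < q) to q − p. For instance
  ∂[3,4] = [4] − [3].
The 5×10 boundary matrix has rank 4 and Smith normal form diag(1,1,1,1).

∂_2: C_2 → C_1 acts by ∂[p,q,r] = [q,r] − [p,r] + [p,q]. For instance
  ∂[1,2,5] = [2,5] − [1,5] + [1,2],
  ∂[1,4,5] = [4,5] − [1,5] + [1,4].
As a 10×5 matrix over Z this has rank 5, with invariant factors (1,1,1,1,1).

From H_k ≅ ker(∂_k) / im(∂_{k+1}) we obtain:

  H_1: rank ker ∂_1 − rank ∂_2 = (10 − 4) − 5 = 1, and the invariant factors of ∂_2 are all 1, so H_1 ≅ Z.

H_1 = Z.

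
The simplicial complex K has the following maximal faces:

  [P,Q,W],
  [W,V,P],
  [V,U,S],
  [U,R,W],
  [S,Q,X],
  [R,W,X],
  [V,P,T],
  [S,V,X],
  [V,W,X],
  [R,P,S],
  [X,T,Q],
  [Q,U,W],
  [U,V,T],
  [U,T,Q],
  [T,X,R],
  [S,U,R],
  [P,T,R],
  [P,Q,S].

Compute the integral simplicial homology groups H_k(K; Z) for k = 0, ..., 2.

H_0 ≅ Z,  H_1 ≅ Z^2,  H_2 ≅ Z.

Fix the vertex order P < Q < R < S < T < U < V < W < X and write every simplex with vertices in increasing order. Then dim K = 2 and the simplices of K are:

  0-simplices (9): P, Q, R, S, T, U, V, W, X
  1-simplices (27): PQ, PR, PS, PT, PV, PW, QS, QT, QU, QW, QX, RS, RT, RU, RW, RX, SU, SV, SX, TU, TV, TX, UV, UW, VW, VX, WX
  2-simplices (18): PQS, PQW, PRS, PRT, PTV, PVW, QSX, QTU, QTX, QUW, RSU, RTX, RUW, RWX, SUV, SVX, TUV, VWX

giving chain groups C_0 ≅ Z^9, C_1 ≅ Z^27, C_2 ≅ Z^18.

Boundary ∂_1: C_1 → C_0 maps an edge to its endpoints' difference, ∂[p,q] = q − p.
This gives a 9×27 integer matrix of rank 8; reducing to Smith normal form yields diagonal entries (1,1,1,1,1,1,1,1).

The boundary map ∂_2: C_2 → C_1 acts by ∂[p,q,r] = [q,r] − [p,r] + [p,q]. For instance
  ∂PRT = RT − PT + PR,
  ∂SUV = UV − SV + SU.
The 27×18 boundary matrix has rank 17 and Smith normal form diag(1,1,1,1,1,1,1,1,1,1,1,1,1,1,1,1,1).

Reading off H_k = ker ∂_k / im ∂_{k+1}:

  H_0: rank C_0 − rank ∂_1 = 9 − 8 = 1, and the invariant factors of ∂_1 are all 1, so H_0 = Z.
  H_1: rank ker ∂_1 − rank ∂_2 = (27 − 8) − 17 = 2, and the invariant factors of ∂_2 are all 1, so H_1 = Z^2.
  H_2: rank ker ∂_2 − rank ∂_3 = (18 − 17) − 0 = 1, and there is no ∂_3, so H_2 = Z.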